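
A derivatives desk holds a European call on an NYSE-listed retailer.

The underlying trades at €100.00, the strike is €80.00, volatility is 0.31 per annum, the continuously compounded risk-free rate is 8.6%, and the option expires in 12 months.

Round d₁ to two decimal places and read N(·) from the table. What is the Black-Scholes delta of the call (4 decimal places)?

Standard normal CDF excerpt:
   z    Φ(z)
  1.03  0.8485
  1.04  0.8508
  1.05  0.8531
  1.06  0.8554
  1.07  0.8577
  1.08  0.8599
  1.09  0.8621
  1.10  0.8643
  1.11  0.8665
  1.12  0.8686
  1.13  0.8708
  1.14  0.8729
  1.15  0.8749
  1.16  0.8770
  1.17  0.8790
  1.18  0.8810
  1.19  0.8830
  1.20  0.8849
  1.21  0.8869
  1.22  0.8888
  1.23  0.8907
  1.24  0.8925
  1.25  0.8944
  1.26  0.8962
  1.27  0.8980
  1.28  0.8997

0.8749

σ√T = 0.31 × 1.0000 = 0.3100
d₁ = [ln(100/80) + (0.086 + ½·0.31²)·1] / (σ√T) = (0.2231 + 0.1341) / 0.3100 = 1.1522 which rounds to 1.15
N(d₁) = N(1.15) = 0.8749
Δ_call = N(d₁) = 0.8749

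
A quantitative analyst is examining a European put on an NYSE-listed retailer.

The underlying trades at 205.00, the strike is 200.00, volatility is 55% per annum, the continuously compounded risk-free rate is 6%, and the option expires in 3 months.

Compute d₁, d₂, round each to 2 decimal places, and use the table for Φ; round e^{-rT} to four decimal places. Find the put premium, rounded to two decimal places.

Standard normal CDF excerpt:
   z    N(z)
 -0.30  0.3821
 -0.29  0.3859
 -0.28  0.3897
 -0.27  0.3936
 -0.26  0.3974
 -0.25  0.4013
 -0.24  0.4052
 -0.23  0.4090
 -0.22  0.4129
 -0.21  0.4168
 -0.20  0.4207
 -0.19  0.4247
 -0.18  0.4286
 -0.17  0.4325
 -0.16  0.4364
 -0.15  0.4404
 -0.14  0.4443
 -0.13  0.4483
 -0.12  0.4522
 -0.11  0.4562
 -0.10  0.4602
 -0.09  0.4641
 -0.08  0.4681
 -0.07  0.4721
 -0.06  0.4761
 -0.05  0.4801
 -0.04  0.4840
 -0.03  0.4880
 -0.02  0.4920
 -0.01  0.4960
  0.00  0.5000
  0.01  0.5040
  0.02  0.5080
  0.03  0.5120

σ√T = 0.55 × 0.5000 = 0.2750
d₁ = [ln(205/200) + (0.06 + 0.55²/2)·0.25] / 0.2750 = [0.0247 + 0.0528] / 0.2750 = 0.2818 which rounds to 0.28
d₂ = d₁ − σ√T = 0.2818 − 0.2750 = 0.0068 which rounds to 0.01
exp(−rT) = exp(−0.06·0.25) = 0.9851
N(−d₂) = N(-0.01) = 0.4960;  N(−d₁) = N(-0.28) = 0.3897
P = 200·0.9851·0.4960 − 205·0.3897 = 97.7219 − 79.8885 = 17.8334

17.83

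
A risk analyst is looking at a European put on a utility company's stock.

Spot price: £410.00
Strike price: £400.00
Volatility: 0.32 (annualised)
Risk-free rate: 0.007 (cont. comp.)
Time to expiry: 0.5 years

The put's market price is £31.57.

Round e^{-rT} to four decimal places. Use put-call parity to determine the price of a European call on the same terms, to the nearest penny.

e^(−rT) = e^(−0.007·0.5) = 0.9965
Put-call parity: C − P = S − K·e^(−rT) = 410 − 400·0.9965 = 410 − 398.6000 = 11.4000
C = P + (C − P) = 31.57 + (11.4000) = 42.9700

£42.97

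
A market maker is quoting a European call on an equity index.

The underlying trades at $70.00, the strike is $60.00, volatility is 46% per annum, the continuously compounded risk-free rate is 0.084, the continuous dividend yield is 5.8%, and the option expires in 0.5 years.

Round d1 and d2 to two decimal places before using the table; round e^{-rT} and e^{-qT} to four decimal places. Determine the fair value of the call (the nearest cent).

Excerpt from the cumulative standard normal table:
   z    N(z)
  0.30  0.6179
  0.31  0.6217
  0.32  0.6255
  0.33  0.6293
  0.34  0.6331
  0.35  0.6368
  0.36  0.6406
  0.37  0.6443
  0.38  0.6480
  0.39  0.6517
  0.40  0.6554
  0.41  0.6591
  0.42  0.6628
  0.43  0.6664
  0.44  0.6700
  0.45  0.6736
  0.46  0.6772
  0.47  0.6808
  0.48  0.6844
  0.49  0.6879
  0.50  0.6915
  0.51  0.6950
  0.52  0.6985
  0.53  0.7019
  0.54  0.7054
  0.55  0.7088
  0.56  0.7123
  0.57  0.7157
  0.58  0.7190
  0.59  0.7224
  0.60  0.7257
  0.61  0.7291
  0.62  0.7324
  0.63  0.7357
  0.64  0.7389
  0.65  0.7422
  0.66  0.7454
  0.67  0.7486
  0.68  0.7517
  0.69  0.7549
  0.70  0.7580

$14.48

σ√T = 0.46 × 0.7071 = 0.3253
ln(S/K) + (r − q + σ²/2)T = ln(70/60) + (0.084 − 0.058 + 0.46²/2)·0.5 = 0.1542 + 0.0659 = 0.2201
d₁ = 0.2201 / 0.3253 = 0.6765 ⇒ 0.68
d₂ = d₁ − σ√T = 0.6765 − 0.3253 = 0.3512 ⇒ 0.35
e^(−qT) = e^(−0.058·0.5) = 0.9714;  e^(−rT) = e^(−0.084·0.5) = 0.9589
N(d₁) = N(0.68) = 0.7517;  N(d₂) = N(0.35) = 0.6368
C = 70·0.9714·0.7517 − 60·0.9589·0.6368 = 51.1141 − 36.6377 = 14.4764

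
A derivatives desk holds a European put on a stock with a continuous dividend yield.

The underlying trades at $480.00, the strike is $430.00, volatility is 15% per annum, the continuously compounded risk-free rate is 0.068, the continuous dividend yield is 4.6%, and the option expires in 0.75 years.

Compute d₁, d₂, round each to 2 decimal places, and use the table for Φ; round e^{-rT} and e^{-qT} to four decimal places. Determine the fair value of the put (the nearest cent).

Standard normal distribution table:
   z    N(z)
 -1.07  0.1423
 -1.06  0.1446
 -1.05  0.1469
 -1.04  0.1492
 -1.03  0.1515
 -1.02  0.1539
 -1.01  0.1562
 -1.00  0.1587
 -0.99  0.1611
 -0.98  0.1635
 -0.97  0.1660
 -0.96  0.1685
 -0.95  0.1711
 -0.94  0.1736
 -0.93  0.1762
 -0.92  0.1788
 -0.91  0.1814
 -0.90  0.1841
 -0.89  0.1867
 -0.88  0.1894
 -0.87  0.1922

T = 0.75;  σ√T = 0.1299
d₁ = [ln(480/430) + (0.068 − 0.046 + 0.15²/2)·0.75] / 0.1299 = [0.1100 + 0.0249] / 0.1299 = 1.0388 ≈ 1.04
d₂ = d₁ − σ√T = 1.0388 − 0.1299 = 0.9089 ≈ 0.91
e^(−qT) = e^(−0.046·0.75) = 0.9661;  e^(−rT) = e^(−0.068·0.75) = 0.9503
P = 430·0.9503·N(-0.91) − 480·0.9661·N(-1.04) = 430·0.9503·0.1814 − 480·0.9661·0.1492 = 74.1253 − 69.1882 = 4.9371

$4.94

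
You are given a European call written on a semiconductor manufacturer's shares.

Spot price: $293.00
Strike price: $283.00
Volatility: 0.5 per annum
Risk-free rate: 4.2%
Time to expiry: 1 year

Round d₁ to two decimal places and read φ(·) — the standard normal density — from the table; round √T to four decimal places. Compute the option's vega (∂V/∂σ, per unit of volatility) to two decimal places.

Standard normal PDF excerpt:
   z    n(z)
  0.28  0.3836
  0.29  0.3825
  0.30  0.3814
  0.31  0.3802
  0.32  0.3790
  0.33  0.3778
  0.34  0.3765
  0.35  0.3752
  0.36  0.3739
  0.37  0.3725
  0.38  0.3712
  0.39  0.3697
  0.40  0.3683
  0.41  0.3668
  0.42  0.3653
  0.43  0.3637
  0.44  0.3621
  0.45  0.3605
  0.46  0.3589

T = 1;  σ√T = 0.5000
d₁ = [ln(293/283) + (0.042 + 0.5²/2)·1] / 0.5000 = [0.0347 + 0.1670] / 0.5000 = 0.4035 which rounds to 0.40
√T = √1 = 1.0000
φ(d₁) = φ(0.40) = 0.3683
vega = S·φ(d₁)·√T = 293·0.3683·1.0000 = 107.9119
(Call and put vega coincide under Black-Scholes.)

107.91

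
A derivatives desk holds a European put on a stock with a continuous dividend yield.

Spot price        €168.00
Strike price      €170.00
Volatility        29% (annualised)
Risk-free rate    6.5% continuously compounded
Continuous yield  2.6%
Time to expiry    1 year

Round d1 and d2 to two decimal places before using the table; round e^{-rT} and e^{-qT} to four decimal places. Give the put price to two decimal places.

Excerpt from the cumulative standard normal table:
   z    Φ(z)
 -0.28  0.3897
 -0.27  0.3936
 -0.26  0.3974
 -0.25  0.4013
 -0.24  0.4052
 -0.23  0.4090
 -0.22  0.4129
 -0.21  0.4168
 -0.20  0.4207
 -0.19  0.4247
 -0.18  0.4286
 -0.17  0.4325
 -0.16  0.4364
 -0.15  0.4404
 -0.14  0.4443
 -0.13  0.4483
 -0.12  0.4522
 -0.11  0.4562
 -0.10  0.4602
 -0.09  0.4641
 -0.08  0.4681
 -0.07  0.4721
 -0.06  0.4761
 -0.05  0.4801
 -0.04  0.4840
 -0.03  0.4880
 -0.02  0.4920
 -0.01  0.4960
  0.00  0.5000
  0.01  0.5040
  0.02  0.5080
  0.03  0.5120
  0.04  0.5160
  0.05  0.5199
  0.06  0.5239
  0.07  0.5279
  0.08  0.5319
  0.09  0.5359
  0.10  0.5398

T = 1;  σ√T = 0.2900
d₁ = [ln(168/170) + (0.065 − 0.026 + ½·0.29²)·1] / (σ√T) = (-0.0118 + 0.0811) / 0.2900 = 0.2387 which rounds to 0.24
d₂ = 0.2387 − 0.2900 = -0.0513 which rounds to -0.05
exp(−qT) = exp(−0.026·1) = 0.9743;  exp(−rT) = exp(−0.065·1) = 0.9371
P = 170·0.9371·N(0.05) − 168·0.9743·N(-0.24) = 170·0.9371·0.5199 − 168·0.9743·0.4052 = 82.8237 − 66.3241 = 16.4996

€16.50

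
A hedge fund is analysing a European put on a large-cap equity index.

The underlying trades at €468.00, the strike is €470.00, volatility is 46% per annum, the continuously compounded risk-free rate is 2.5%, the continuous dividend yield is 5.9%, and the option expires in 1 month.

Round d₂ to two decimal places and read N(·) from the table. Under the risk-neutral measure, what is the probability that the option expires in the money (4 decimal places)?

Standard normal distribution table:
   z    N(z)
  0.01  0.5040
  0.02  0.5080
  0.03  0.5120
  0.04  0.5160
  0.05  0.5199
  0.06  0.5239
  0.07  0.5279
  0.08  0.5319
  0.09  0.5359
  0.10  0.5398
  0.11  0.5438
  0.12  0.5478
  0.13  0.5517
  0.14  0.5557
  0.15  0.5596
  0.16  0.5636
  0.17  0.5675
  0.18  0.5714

0.5478

T = 0.08333;  σ√T = 0.1328
d₁ = [ln(468/470) + (0.025 − 0.059 + 0.46²/2)·0.08333] / 0.1328 = [-0.0043 + 0.0060] / 0.1328 = 0.0129 → 0.01
d₂ = d₁ − σ√T = 0.0129 − 0.1328 = -0.1198 → -0.12
Risk-neutral Pr[S_T < K] = N(−d₂) = N(0.12) = 0.5478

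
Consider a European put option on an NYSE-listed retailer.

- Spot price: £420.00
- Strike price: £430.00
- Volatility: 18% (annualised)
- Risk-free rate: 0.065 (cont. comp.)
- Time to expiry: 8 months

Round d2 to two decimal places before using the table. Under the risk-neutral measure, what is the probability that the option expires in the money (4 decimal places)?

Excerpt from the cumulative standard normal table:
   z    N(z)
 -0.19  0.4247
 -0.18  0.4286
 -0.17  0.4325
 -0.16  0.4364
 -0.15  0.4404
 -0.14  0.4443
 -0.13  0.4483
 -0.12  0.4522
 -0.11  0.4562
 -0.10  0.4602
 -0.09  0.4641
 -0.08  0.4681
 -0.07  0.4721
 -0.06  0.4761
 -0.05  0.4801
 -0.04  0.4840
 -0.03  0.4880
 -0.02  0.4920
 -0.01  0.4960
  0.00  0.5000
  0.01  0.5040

0.4761

σ√T = 0.18·√0.6667 = 0.1470
ln(S/K) + (r + σ²/2)T = ln(420/430) + (0.065 + 0.18²/2)·0.6667 = -0.0235 + 0.0541 = 0.0306
d₁ = 0.0306 / 0.1470 = 0.2082 which rounds to 0.21
d₂ = d₁ − σ√T = 0.2082 − 0.1470 = 0.0613 which rounds to 0.06
Pr(exercise) under Q = N(−d₂) = N(-0.06) = 0.4761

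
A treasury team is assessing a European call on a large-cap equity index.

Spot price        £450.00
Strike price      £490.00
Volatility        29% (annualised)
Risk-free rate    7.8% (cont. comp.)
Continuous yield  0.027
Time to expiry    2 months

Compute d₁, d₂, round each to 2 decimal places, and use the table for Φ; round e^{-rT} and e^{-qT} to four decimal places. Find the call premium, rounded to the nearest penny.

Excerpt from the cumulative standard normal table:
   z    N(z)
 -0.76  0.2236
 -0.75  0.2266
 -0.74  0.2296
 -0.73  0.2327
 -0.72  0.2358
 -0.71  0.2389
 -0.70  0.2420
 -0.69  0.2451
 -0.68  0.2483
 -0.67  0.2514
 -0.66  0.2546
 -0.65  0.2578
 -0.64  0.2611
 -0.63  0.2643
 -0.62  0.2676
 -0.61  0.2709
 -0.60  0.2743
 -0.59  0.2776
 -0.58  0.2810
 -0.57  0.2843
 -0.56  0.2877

σ√T = 0.29·√0.1667 = 0.1184
d₁ = [ln(450/490) + (0.078 − 0.027 + ½·0.29²)·0.1667] / (σ√T) = (-0.0852 + 0.0155) / 0.1184 = -0.5883 ⇒ -0.59
d₂ = -0.5883 − 0.1184 = -0.7067 ⇒ -0.71
e^(−qT) = e^(−0.027·0.1667) = 0.9955;  e^(−rT) = e^(−0.078·0.1667) = 0.9871
C = 450·0.9955·N(-0.59) − 490·0.9871·N(-0.71) = 450·0.9955·0.2776 − 490·0.9871·0.2389 = 124.3579 − 115.5509 = 8.8069

£8.81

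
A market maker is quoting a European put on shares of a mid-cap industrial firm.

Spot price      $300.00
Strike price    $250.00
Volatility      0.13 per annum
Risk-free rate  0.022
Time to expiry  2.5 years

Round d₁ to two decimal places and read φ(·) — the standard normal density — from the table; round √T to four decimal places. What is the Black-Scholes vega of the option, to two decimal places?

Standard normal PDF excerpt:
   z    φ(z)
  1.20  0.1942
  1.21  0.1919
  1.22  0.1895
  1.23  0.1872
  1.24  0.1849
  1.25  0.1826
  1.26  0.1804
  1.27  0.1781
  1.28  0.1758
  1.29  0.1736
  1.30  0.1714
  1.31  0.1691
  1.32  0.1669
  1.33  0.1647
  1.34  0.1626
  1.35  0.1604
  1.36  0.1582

σ√T = 0.13·√2.5 = 0.2055
d₁ = [ln(300/250) + (0.022 + 0.13²/2)·2.5] / 0.2055 = [0.1823 + 0.0761] / 0.2055 = 1.2574 → 1.26
√T = √2.5 = 1.5811
φ(d₁) = φ(1.26) = 0.1804
vega = S·φ(d₁)·√T = 300·0.1804·1.5811 = 85.5691
(Vega is the same for a European call and put with the same parameters.)

85.57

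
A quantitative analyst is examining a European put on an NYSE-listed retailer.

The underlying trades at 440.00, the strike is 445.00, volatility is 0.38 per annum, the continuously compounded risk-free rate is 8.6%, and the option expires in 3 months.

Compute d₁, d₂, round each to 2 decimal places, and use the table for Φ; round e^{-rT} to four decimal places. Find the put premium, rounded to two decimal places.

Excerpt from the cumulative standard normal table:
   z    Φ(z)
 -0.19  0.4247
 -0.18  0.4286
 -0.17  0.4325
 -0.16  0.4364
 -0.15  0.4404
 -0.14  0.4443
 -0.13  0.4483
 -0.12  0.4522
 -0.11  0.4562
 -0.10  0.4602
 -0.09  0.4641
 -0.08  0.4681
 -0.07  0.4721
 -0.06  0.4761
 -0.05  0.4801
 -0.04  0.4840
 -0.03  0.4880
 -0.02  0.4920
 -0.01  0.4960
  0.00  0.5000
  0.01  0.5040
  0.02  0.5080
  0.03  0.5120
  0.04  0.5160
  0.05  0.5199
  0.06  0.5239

30.95

T = 0.25;  σ√T = 0.1900
ln(S/K) + (r + σ²/2)T = ln(440/445) + (0.086 + 0.38²/2)·0.25 = -0.0113 + 0.0396 = 0.0283
d₁ = 0.0283 / 0.1900 = 0.1487 ≈ 0.15
d₂ = d₁ − σ√T = 0.1487 − 0.1900 = -0.0413 ≈ -0.04
e^(−rT) = e^(−0.086·0.25) = 0.9787
N(−d₂) = N(0.04) = 0.5160;  N(−d₁) = N(-0.15) = 0.4404
P = 445·0.9787·0.5160 − 440·0.4404 = 224.7291 − 193.7760 = 30.9531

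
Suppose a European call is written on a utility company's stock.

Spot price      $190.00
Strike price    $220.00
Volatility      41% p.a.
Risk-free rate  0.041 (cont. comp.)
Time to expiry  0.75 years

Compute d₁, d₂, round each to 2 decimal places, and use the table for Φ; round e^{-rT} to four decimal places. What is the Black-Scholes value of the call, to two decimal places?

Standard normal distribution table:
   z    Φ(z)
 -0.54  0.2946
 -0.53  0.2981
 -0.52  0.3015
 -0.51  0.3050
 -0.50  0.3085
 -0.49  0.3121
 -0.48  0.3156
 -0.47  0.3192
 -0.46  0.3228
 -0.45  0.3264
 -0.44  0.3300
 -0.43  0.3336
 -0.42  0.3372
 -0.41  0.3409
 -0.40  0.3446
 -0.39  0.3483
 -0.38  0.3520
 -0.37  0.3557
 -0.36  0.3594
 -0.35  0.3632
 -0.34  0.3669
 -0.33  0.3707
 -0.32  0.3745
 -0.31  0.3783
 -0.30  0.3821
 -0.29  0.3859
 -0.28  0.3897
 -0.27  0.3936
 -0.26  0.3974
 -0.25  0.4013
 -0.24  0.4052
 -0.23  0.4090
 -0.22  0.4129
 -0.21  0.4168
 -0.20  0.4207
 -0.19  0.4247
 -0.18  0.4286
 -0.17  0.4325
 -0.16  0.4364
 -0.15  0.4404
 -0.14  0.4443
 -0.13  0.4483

$17.86

σ√T = 0.41 × 0.8660 = 0.3551
d₁ = [ln(190/220) + (0.041 + 0.41²/2)·0.75] / 0.3551 = [-0.1466 + 0.0938] / 0.3551 = -0.1487 ⇒ -0.15
d₂ = d₁ − σ√T = -0.1487 − 0.3551 = -0.5038 ⇒ -0.50
e^(−rT) = e^(−0.041·0.75) = 0.9697
N(d₁) = N(-0.15) = 0.4404;  N(d₂) = N(-0.50) = 0.3085
C = 190·0.4404 − 220·0.9697·0.3085 = 83.6760 − 65.8135 = 17.8625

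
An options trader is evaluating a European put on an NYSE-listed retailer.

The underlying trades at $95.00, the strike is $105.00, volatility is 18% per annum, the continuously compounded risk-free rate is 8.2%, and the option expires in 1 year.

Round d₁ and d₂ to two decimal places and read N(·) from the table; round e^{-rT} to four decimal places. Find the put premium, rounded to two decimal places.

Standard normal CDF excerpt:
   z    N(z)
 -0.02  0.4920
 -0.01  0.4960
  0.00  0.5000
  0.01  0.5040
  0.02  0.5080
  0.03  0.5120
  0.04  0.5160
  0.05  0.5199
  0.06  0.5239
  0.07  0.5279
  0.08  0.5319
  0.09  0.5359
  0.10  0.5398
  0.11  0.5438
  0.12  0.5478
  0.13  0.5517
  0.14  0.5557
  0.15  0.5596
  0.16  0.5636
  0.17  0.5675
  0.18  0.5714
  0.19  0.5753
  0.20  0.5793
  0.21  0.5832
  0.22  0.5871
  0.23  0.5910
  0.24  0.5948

σ√T = 0.18·√1 = 0.1800
ln(S/K) + (r + σ²/2)T = ln(95/105) + (0.082 + 0.18²/2)·1 = -0.1001 + 0.0982 = -0.0019
d₁ = -0.0019 / 0.1800 = -0.0105 which rounds to -0.01
d₂ = d₁ − σ√T = -0.0105 − 0.1800 = -0.1905 which rounds to -0.19
e^(−rT) = e^(−0.082·1) = 0.9213
N(−d₂) = N(0.19) = 0.5753;  N(−d₁) = N(0.01) = 0.5040
P = 105·0.9213·0.5753 − 95·0.5040 = 55.6525 − 47.8800 = 7.7725

$7.77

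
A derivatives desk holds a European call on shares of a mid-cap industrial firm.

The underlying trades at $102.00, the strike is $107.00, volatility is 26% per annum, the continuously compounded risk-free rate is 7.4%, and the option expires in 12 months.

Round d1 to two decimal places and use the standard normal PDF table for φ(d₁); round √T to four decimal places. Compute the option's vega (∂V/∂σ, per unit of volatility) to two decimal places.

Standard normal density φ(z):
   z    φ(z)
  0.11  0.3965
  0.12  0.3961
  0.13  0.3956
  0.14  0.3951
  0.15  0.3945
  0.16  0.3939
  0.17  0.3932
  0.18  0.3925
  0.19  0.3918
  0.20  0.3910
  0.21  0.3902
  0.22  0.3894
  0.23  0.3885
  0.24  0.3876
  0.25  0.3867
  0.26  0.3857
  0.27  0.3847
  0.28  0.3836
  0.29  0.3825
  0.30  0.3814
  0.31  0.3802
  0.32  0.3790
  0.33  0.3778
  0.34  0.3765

39.63

σ√T = 0.26 × 1.0000 = 0.2600
ln(S/K) + (r + σ²/2)T = ln(102/107) + (0.074 + 0.26²/2)·1 = -0.0479 + 0.1078 = 0.0599
d₁ = 0.0599 / 0.2600 = 0.2306 ≈ 0.23
√T = √1 = 1.0000
φ(d₁) = φ(0.23) = 0.3885
vega = S·φ(d₁)·√T = 102·0.3885·1.0000 = 39.6270
(Vega is the same for a European call and put with the same parameters.)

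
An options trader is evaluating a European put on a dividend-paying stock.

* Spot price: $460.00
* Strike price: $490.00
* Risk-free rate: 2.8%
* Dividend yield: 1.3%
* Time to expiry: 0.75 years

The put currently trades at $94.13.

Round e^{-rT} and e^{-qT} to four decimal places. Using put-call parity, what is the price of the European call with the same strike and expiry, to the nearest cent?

exp(−qT) = exp(−0.013·0.75) = 0.9903;  exp(−rT) = exp(−0.028·0.75) = 0.9792
Put-call parity: C − P = S·e^(−qT) − K·e^(−rT) = 460·0.9903 − 490·0.9792 = 455.5380 − 479.8080 = -24.2700
C = P + (C − P) = 94.13 + (-24.2700) = 69.8600

$69.86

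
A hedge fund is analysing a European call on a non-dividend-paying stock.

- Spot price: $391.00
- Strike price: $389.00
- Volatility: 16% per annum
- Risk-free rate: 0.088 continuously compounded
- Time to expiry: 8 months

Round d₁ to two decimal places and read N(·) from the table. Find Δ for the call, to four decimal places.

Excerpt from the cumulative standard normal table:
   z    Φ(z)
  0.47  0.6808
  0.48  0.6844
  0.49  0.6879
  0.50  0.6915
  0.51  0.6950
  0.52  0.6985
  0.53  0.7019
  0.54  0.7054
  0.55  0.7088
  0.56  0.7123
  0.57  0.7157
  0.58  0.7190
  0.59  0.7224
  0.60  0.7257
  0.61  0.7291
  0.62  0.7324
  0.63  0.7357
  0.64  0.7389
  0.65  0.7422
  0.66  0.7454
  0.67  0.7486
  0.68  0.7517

σ√T = 0.16 × 0.8165 = 0.1306
d₁ = [ln(391/389) + (0.088 + ½·0.16²)·0.6667] / (σ√T) = (0.0051 + 0.0672) / 0.1306 = 0.5536 ≈ 0.55
N(d₁) = N(0.55) = 0.7088
Δ_call = N(d₁) = 0.7088

0.7088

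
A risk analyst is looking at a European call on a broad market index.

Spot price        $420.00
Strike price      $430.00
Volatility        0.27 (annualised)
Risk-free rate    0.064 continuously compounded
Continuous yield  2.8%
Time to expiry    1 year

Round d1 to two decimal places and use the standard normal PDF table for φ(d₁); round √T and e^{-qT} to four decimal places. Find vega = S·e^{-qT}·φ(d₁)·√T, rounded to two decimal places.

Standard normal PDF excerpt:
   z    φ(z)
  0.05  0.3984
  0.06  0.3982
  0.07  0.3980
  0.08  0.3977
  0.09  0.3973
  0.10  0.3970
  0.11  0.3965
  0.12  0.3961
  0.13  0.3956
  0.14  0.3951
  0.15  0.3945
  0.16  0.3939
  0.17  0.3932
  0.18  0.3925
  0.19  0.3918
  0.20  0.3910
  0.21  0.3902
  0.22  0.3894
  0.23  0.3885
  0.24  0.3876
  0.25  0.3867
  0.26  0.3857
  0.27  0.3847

T = 1;  σ√T = 0.2700
d₁ = [ln(420/430) + (0.064 − 0.028 + ½·0.27²)·1] / (σ√T) = (-0.0235 + 0.0725) / 0.2700 = 0.1812 ⇒ 0.18
√T = √1 = 1.0000
φ(d₁) = φ(0.18) = 0.3925
e^(−qT) = e^(−0.028·1) = 0.9724
vega = S·e^(−qT)·φ(d₁)·√T = 420·0.9724·0.3925·1.0000 = 160.3001
(Call and put vega coincide under Black-Scholes.)

160.30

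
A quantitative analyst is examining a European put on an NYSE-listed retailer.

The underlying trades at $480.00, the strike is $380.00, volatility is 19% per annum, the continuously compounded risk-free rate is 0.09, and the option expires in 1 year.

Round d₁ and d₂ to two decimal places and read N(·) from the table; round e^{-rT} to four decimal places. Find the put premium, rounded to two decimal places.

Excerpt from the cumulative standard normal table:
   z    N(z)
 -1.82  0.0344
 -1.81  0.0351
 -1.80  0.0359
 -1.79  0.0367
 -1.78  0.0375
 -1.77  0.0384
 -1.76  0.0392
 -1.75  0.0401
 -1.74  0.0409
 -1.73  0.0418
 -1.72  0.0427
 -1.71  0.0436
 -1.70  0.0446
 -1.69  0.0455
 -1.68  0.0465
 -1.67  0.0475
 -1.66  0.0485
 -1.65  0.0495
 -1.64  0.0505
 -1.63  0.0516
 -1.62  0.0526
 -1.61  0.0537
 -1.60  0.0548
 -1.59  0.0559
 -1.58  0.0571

σ√T = 0.19·√1 = 0.1900
d₁ = [ln(480/380) + (0.09 + ½·0.19²)·1] / (σ√T) = (0.2336 + 0.1080) / 0.1900 = 1.7982 → 1.80
d₂ = 1.7982 − 0.1900 = 1.6082 → 1.61
exp(−rT) = exp(−0.09·1) = 0.9139
P = 380·0.9139·N(-1.61) − 480·N(-1.80) = 380·0.9139·0.0537 − 480·0.0359 = 18.6490 − 17.2320 = 1.4170

$1.42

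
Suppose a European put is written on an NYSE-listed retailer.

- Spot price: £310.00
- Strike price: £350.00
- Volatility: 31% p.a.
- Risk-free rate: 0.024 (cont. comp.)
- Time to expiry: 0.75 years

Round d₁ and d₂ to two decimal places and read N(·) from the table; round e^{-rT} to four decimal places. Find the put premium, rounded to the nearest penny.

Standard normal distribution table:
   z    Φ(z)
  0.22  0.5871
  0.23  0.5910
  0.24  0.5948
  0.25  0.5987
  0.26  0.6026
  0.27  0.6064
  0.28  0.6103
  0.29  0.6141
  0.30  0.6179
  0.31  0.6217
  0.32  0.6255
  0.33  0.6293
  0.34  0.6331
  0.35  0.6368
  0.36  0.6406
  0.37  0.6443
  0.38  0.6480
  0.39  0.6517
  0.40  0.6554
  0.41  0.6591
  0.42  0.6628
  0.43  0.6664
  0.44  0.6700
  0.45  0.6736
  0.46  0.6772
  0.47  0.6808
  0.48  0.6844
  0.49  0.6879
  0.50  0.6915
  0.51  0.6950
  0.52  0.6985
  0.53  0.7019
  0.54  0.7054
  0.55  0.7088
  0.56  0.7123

σ√T = 0.31·√0.75 = 0.2685
ln(S/K) + (r + σ²/2)T = ln(310/350) + (0.024 + 0.31²/2)·0.75 = -0.1214 + 0.0540 = -0.0673
d₁ = -0.0673 / 0.2685 = -0.2508 which rounds to -0.25
d₂ = d₁ − σ√T = -0.2508 − 0.2685 = -0.5192 which rounds to -0.52
exp(−rT) = exp(−0.024·0.75) = 0.9822
N(−d₂) = N(0.52) = 0.6985;  N(−d₁) = N(0.25) = 0.5987
P = 350·0.9822·0.6985 − 310·0.5987 = 240.1233 − 185.5970 = 54.5263

£54.53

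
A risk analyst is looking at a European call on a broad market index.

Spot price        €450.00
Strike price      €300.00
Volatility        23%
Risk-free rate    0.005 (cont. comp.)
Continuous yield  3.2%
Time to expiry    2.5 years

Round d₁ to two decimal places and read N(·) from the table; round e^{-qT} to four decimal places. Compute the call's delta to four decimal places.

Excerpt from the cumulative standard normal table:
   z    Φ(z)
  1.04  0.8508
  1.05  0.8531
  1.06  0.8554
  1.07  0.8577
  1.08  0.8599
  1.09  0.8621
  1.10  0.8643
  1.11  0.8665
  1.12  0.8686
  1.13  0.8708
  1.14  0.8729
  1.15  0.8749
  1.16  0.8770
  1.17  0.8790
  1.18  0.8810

σ√T = 0.23·√2.5 = 0.3637
d₁ = [ln(450/300) + (0.005 − 0.032 + 0.23²/2)·2.5] / 0.3637 = [0.4055 − 0.0014] / 0.3637 = 1.1112 → 1.11
N(d₁) = N(1.11) = 0.8665
Δ_call = exp(−qT)·N(d₁) = 0.9231·0.8665 = 0.7999

0.7999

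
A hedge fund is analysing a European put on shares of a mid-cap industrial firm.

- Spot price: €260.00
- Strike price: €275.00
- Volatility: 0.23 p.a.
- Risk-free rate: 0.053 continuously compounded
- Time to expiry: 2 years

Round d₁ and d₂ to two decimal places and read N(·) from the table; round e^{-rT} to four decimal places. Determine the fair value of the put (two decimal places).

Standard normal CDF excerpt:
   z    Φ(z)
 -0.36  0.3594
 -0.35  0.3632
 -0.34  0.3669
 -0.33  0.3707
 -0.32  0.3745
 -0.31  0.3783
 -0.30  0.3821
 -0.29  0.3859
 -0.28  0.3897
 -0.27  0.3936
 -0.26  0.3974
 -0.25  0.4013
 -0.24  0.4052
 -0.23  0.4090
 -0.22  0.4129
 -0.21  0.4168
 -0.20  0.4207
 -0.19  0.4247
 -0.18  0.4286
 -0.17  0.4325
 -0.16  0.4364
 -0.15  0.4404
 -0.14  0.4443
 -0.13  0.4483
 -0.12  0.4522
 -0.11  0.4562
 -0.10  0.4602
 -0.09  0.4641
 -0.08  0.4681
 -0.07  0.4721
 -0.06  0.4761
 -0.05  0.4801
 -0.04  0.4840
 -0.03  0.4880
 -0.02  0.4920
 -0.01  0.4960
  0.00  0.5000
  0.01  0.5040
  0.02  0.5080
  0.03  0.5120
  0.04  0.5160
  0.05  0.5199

€27.29

T = 2;  σ√T = 0.3253
d₁ = [ln(260/275) + (0.053 + 0.23²/2)·2] / 0.3253 = [-0.0561 + 0.1589] / 0.3253 = 0.3161 ⇒ 0.32
d₂ = d₁ − σ√T = 0.3161 − 0.3253 = -0.0092 ⇒ -0.01
exp(−rT) = exp(−0.053·2) = 0.8994
P = 275·0.8994·N(0.01) − 260·N(-0.32) = 275·0.8994·0.5040 − 260·0.3745 = 124.6568 − 97.3700 = 27.2868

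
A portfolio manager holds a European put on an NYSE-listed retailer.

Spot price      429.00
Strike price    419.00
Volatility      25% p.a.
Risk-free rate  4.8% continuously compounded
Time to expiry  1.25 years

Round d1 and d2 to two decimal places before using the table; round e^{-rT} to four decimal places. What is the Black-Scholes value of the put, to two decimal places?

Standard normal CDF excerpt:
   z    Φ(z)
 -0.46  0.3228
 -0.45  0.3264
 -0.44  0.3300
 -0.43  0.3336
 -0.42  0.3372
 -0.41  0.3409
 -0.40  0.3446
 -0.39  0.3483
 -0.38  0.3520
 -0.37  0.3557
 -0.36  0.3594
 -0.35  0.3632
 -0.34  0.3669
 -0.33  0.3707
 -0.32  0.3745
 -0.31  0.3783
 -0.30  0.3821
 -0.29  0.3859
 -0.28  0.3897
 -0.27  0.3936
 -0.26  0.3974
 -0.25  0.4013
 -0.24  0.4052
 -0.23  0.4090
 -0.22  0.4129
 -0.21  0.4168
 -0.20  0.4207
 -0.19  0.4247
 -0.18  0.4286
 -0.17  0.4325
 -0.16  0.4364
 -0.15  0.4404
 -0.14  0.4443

T = 1.25;  σ√T = 0.2795
ln(S/K) + (r + σ²/2)T = ln(429/419) + (0.048 + 0.25²/2)·1.25 = 0.0236 + 0.0991 = 0.1226
d₁ = 0.1226 / 0.2795 = 0.4388 ≈ 0.44
d₂ = d₁ − σ√T = 0.4388 − 0.2795 = 0.1593 ≈ 0.16
exp(−rT) = exp(−0.048·1.25) = 0.9418
P = 419·0.9418·N(-0.16) − 429·N(-0.44) = 419·0.9418·0.4364 − 429·0.3300 = 172.2096 − 141.5700 = 30.6396

30.64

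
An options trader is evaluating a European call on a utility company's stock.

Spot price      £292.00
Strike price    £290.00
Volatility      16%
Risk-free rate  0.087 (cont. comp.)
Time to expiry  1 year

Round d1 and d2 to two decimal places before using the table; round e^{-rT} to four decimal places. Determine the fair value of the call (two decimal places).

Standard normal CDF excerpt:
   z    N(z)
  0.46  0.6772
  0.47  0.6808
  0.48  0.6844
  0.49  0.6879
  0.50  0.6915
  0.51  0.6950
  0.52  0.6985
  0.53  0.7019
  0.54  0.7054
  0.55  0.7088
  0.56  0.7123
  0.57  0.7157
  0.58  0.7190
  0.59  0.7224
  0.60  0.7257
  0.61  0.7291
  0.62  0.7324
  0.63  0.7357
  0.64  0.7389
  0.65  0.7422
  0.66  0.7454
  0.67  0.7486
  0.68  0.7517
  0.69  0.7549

T = 1;  σ√T = 0.1600
d₁ = [ln(292/290) + (0.087 + 0.16²/2)·1] / 0.1600 = [0.0069 + 0.0998] / 0.1600 = 0.6667 → 0.67
d₂ = d₁ − σ√T = 0.6667 − 0.1600 = 0.5067 → 0.51
e^(−rT) = e^(−0.087·1) = 0.9167
C = 292·N(0.67) − 290·0.9167·N(0.51) = 292·0.7486 − 290·0.9167·0.6950 = 218.5912 − 184.7609 = 33.8303

£33.83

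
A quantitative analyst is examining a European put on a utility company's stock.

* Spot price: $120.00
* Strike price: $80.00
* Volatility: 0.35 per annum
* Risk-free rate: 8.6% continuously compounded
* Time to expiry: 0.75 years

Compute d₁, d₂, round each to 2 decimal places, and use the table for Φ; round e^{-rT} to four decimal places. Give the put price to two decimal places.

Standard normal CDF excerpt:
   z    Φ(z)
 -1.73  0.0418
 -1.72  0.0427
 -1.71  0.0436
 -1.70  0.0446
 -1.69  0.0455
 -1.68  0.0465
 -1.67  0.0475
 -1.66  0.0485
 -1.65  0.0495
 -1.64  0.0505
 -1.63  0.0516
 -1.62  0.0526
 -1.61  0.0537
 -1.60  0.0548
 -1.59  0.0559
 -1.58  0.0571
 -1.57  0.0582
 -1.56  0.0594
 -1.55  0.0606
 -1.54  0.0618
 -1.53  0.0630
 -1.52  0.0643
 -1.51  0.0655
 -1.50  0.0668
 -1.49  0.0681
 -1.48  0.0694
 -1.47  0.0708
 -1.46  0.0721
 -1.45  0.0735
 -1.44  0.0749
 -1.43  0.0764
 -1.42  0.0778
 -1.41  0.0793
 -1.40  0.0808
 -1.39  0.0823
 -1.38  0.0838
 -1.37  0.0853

T = 0.75;  σ√T = 0.3031
d₁ = [ln(120/80) + (0.086 + 0.35²/2)·0.75] / 0.3031 = [0.4055 + 0.1104] / 0.3031 = 1.7020 which rounds to 1.70
d₂ = d₁ − σ√T = 1.7020 − 0.3031 = 1.3989 which rounds to 1.40
exp(−rT) = exp(−0.086·0.75) = 0.9375
N(−d₂) = N(-1.40) = 0.0808;  N(−d₁) = N(-1.70) = 0.0446
P = 80·0.9375·0.0808 − 120·0.0446 = 6.0600 − 5.3520 = 0.7080

$0.71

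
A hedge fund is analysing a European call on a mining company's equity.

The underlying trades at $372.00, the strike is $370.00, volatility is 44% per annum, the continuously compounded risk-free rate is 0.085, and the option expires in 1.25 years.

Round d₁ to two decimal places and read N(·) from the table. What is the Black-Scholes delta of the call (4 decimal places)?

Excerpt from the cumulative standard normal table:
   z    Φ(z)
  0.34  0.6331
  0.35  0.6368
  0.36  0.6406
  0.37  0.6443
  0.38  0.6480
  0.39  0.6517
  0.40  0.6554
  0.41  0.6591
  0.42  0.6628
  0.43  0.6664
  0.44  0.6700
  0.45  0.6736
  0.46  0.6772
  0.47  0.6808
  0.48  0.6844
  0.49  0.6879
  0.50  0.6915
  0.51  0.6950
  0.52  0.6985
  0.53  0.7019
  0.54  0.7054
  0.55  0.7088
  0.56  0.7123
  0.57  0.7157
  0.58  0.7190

σ√T = 0.44 × 1.1180 = 0.4919
d₁ = [ln(372/370) + (0.085 + ½·0.44²)·1.25] / (σ√T) = (0.0054 + 0.2273) / 0.4919 = 0.4729 which rounds to 0.47
N(d₁) = N(0.47) = 0.6808
Δ_call = N(d₁) = 0.6808

0.6808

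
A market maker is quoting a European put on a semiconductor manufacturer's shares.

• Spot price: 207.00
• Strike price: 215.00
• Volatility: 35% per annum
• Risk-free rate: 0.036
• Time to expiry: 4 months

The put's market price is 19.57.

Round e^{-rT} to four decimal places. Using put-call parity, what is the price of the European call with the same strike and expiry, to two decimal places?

exp(−rT) = exp(−0.036·0.3333) = 0.9881
Put-call parity: C − P = S − K·e^(−rT) = 207 − 215·0.9881 = 207 − 212.4415 = -5.4415
C = P + (C − P) = 19.57 + (-5.4415) = 14.1285

14.13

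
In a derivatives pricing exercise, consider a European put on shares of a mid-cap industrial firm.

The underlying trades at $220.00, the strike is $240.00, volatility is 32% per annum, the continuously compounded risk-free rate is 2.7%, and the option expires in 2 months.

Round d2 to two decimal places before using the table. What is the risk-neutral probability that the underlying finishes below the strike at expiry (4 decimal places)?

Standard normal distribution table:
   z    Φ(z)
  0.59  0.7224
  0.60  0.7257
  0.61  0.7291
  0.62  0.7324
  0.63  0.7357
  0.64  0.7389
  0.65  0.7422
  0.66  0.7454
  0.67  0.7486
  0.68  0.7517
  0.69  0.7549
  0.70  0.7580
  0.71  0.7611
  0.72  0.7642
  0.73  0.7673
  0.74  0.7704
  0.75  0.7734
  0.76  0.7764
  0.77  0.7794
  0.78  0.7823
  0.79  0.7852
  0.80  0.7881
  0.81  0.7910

0.7580

σ√T = 0.32·√0.1667 = 0.1306
d₁ = [ln(220/240) + (0.027 + 0.32²/2)·0.1667] / 0.1306 = [-0.0870 + 0.0130] / 0.1306 = -0.5663 ≈ -0.57
d₂ = d₁ − σ√T = -0.5663 − 0.1306 = -0.6969 ≈ -0.70
Pr(exercise) under Q = N(−d₂) = N(0.70) = 0.7580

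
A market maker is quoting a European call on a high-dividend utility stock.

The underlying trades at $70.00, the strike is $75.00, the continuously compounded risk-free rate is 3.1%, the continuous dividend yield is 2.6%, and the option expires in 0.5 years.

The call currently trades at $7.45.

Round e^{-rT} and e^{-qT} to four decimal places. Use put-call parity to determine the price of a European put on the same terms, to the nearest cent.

$12.20

e^(−qT) = e^(−0.026·0.5) = 0.9871;  e^(−rT) = e^(−0.031·0.5) = 0.9846
Put-call parity: C − P = S·e^(−qT) − K·e^(−rT) = 70·0.9871 − 75·0.9846 = 69.0970 − 73.8450 = -4.7480
P = C − (C − P) = 7.45 − (-4.7480) = 12.1980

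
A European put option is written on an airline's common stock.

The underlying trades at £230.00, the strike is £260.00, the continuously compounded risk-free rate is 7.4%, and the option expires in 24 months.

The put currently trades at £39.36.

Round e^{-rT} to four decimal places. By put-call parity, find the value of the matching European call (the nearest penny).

exp(−rT) = exp(−0.074·2) = 0.8624
Put-call parity: C − P = S − K·e^(−rT) = 230 − 260·0.8624 = 230 − 224.2240 = 5.7760
C = P + (C − P) = 39.36 + (5.7760) = 45.1360

£45.14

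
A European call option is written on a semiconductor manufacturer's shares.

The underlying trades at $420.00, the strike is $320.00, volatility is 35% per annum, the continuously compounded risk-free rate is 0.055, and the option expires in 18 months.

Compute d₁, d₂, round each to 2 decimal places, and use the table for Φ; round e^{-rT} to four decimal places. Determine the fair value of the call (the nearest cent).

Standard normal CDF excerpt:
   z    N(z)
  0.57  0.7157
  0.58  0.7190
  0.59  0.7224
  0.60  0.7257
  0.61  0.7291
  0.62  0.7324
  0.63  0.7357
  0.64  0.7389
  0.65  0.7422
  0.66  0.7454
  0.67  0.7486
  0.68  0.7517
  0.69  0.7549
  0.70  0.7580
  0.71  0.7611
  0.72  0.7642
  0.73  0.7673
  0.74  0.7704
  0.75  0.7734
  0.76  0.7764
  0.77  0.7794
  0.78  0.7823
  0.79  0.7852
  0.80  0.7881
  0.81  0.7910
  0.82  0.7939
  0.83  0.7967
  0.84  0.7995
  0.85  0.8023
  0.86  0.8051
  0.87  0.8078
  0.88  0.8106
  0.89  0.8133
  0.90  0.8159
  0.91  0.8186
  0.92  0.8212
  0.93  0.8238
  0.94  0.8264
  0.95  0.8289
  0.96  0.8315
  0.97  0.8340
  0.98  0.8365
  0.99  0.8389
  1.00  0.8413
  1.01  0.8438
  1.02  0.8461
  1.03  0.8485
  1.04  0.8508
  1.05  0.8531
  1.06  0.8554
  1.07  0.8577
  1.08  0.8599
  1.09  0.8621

σ√T = 0.35 × 1.2247 = 0.4287
d₁ = [ln(420/320) + (0.055 + ½·0.35²)·1.5] / (σ√T) = (0.2719 + 0.1744) / 0.4287 = 1.0412 → 1.04
d₂ = 1.0412 − 0.4287 = 0.6125 → 0.61
e^(−rT) = e^(−0.055·1.5) = 0.9208
N(d₁) = N(1.04) = 0.8508;  N(d₂) = N(0.61) = 0.7291
C = 420·0.8508 − 320·0.9208·0.7291 = 357.3360 − 214.8337 = 142.5023

$142.50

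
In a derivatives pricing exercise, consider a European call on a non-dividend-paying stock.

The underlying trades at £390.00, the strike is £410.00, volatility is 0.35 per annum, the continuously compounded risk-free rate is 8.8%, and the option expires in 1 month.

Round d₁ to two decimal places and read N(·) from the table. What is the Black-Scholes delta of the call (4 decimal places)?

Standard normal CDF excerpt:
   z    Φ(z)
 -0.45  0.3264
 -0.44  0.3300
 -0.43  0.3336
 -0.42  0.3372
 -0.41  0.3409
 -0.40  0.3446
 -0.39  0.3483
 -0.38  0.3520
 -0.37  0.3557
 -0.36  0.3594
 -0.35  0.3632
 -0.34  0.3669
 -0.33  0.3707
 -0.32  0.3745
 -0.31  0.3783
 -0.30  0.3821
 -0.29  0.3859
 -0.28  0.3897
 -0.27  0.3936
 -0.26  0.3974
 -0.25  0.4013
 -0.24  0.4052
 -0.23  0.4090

0.3557

σ√T = 0.35·√0.08333 = 0.1010
d₁ = [ln(390/410) + (0.088 + 0.35²/2)·0.08333] / 0.1010 = [-0.0500 + 0.0124] / 0.1010 = -0.3719 ⇒ -0.37
N(d₁) = N(-0.37) = 0.3557
Δ_call = N(d₁) = 0.3557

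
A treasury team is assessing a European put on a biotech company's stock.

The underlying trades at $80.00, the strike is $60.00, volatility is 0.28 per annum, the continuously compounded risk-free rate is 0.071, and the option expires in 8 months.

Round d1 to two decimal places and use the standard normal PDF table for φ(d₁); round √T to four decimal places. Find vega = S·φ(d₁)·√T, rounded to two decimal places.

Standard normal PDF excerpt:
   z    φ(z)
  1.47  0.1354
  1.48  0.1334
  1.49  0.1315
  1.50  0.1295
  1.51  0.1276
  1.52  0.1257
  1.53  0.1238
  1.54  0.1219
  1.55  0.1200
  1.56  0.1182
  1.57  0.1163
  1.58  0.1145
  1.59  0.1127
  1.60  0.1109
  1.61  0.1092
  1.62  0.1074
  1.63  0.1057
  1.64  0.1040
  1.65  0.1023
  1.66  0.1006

7.48

σ√T = 0.28 × 0.8165 = 0.2286
d₁ = [ln(80/60) + (0.071 + ½·0.28²)·0.6667] / (σ√T) = (0.2877 + 0.0735) / 0.2286 = 1.5797 which rounds to 1.58
√T = √0.6667 = 0.8165
φ(d₁) = φ(1.58) = 0.1145
vega = S·φ(d₁)·√T = 80·0.1145·0.8165 = 7.4791
(Vega is the same for a European call and put with the same parameters.)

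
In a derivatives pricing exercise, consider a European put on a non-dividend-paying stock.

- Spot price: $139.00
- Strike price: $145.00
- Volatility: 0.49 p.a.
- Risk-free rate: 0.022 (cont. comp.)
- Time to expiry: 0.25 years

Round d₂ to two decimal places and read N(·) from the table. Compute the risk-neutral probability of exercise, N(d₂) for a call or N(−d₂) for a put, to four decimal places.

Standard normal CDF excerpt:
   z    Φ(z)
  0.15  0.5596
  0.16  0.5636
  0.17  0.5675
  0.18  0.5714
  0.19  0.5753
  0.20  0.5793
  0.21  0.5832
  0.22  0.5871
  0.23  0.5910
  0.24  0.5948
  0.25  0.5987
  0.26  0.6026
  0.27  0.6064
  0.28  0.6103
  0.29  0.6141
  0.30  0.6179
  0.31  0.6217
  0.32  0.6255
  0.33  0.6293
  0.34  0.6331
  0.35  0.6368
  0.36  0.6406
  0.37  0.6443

0.6064

T = 0.25;  σ√T = 0.2450
d₁ = [ln(139/145) + (0.022 + ½·0.49²)·0.25] / (σ√T) = (-0.0423 + 0.0355) / 0.2450 = -0.0275 ≈ -0.03
d₂ = -0.0275 − 0.2450 = -0.2725 ≈ -0.27
Pr(exercise) under Q = N(−d₂) = N(0.27) = 0.6064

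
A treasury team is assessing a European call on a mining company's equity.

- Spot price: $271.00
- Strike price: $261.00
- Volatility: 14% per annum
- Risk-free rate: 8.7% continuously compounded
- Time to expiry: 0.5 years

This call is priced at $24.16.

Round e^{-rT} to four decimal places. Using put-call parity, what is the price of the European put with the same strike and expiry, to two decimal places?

exp(−rT) = exp(−0.087·0.5) = 0.9574
Put-call parity: C − P = S − K·e^(−rT) = 271 − 261·0.9574 = 271 − 249.8814 = 21.1186
P = C − (C − P) = 24.16 − (21.1186) = 3.0414

$3.04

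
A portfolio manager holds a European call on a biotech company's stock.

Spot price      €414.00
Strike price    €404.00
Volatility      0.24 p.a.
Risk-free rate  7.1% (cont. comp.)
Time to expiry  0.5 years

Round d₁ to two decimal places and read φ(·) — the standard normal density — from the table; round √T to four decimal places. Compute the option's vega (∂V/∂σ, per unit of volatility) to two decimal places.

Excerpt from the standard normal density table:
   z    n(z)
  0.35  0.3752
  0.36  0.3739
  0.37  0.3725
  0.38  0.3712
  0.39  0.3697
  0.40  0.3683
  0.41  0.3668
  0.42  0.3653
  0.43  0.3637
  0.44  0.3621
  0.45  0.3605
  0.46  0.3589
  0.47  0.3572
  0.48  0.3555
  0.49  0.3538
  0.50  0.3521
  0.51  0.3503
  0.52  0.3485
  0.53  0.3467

106.00

σ√T = 0.24·√0.5 = 0.1697
d₁ = [ln(414/404) + (0.071 + 0.24²/2)·0.5] / 0.1697 = [0.0245 + 0.0499] / 0.1697 = 0.4381 which rounds to 0.44
√T = √0.5 = 0.7071
φ(d₁) = φ(0.44) = 0.3621
vega = S·φ(d₁)·√T = 414·0.3621·0.7071 = 106.0009
(The put has the same vega.)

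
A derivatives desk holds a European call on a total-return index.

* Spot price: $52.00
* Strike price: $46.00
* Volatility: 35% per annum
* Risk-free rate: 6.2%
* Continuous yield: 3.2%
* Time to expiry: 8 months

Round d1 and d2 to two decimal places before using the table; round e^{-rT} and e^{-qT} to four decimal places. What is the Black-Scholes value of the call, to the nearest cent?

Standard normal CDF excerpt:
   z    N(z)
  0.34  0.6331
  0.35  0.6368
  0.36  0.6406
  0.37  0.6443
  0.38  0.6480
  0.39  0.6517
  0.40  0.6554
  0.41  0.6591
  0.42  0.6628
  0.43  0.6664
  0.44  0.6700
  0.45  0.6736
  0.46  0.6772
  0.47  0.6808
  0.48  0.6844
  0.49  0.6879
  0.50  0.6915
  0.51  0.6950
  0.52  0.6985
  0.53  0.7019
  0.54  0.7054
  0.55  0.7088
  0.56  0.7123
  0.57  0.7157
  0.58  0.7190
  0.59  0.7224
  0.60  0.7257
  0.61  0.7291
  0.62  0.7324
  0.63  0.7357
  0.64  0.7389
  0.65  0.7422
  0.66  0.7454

$9.34

T = 0.6667;  σ√T = 0.2858
ln(S/K) + (r − q + σ²/2)T = ln(52/46) + (0.062 − 0.032 + 0.35²/2)·0.6667 = 0.1226 + 0.0608 = 0.1834
d₁ = 0.1834 / 0.2858 = 0.6419 which rounds to 0.64
d₂ = d₁ − σ√T = 0.6419 − 0.2858 = 0.3561 which rounds to 0.36
e^(−qT) = e^(−0.032·0.6667) = 0.9789;  e^(−rT) = e^(−0.062·0.6667) = 0.9595
N(d₁) = N(0.64) = 0.7389;  N(d₂) = N(0.36) = 0.6406
C = 52·0.9789·0.7389 − 46·0.9595·0.6406 = 37.6121 − 28.2742 = 9.3379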